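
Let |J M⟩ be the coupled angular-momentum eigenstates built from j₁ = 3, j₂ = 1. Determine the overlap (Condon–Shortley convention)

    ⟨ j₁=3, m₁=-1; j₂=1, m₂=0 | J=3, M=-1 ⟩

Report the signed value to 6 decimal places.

triangle: 1!*5!*1!/8! = 120/40320
(j±m)!: 2!*4!*1!*1!*2!*4! = 2304
prefactor² = (2J+1)*Δ*N² = 48
  k=0: +1/(0!*1!*4!*1!*1!*0!) = 1/24
  k=1: −1/(1!*0!*3!*0!*2!*1!) = -1/12
Σ = -1/24  ⇒  CG² = 48*(-1/24)² = 1/12
CG = −√(1/12) = -0.288675

-0.288675  (= −√(1/12))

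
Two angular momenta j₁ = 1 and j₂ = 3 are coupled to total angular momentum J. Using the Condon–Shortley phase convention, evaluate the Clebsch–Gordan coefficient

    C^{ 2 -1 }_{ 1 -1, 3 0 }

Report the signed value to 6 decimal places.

+√(1/7) = +0.377964

triangle: 2!·0!·4!/7! = 48/5040
(j±m)!: 0!·2!·3!·3!·1!·3! = 432
prefactor² = (2J+1)·Δ·N² = 144/7
  k=2: +1/(2!·0!·0!·1!·0!·3!) = 1/12
Σ = 1/12  ⇒  CG² = 144/7·1/12² = 1/7
CG = +√(1/7) = +0.377964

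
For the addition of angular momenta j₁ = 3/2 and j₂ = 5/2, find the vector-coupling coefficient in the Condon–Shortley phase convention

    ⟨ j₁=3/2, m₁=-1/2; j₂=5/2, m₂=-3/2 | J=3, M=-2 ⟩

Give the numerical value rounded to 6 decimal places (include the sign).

+0.288675  (= +√(1/12))

triangle: 1!*2!*4!/8! = 48/40320
(j±m)!: 1!*2!*1!*4!*1!*5! = 5760
prefactor² = (2J+1)*Δ*N² = 48
  k=0: +1/(0!*1!*2!*1!*0!*3!) = 1/12
  k=1: −1/(1!*0!*1!*0!*1!*4!) = -1/24
Σ = 1/24  ⇒  CG² = 48*1/24² = 1/12
CG = +√(1/12) = +0.288675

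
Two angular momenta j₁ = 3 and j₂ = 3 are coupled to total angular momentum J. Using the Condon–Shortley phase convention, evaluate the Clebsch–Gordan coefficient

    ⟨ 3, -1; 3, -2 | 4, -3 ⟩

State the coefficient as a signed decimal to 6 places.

j₁+j₂−J=2  J+j₁−j₂=4  J−j₁+j₂=4  j₁+j₂+J+1=11
(j₁±m₁, j₂±m₂, J±M) = (2,4,1,5,1,7)
P² = 82944/11
sum k=0..1:
  [0] +1/288 = 1/288
  [1] −1/144 = -1/144
S = -1/288
C² = P²·S² = 1/11 ; C = -0.301511

-0.301511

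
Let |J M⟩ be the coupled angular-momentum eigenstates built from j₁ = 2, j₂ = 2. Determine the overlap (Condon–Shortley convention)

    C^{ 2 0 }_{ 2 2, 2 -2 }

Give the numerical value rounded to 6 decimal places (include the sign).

triangle: 2!*2!*2!/7! = 8/5040
(j±m)!: 4!*0!*0!*4!*2!*2! = 2304
prefactor² = (2J+1)*Δ*N² = 128/7
  k=0: +1/(0!*2!*0!*0!*2!*2!) = 1/8
Σ = 1/8  ⇒  CG² = 128/7*1/8² = 2/7
CG = +√(2/7) = +0.534522

+√(2/7) = +0.534522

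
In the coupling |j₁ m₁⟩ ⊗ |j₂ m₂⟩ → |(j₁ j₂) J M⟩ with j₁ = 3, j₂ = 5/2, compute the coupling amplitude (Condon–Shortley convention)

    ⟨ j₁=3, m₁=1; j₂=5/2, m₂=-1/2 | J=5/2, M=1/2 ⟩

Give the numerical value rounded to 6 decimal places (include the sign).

−√(8/35) ≈ -0.478091

j₁+j₂−J=3  J+j₁−j₂=3  J−j₁+j₂=2  j₁+j₂+J+1=9
(j₁±m₁, j₂±m₂, J±M) = (4,2,2,3,3,2)
P² = 288/35
sum k=0..2:
  [0] +1/24 = 1/24
  [1] −1/4 = -1/4
  [2] +1/24 = 1/24
S = -1/6
C² = P²·S² = 8/35 ; C = -0.478091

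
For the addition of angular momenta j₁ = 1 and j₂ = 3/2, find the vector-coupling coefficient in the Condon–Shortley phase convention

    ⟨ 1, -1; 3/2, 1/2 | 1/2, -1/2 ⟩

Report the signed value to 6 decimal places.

j₁+j₂−J=2  J+j₁−j₂=0  J−j₁+j₂=1  j₁+j₂+J+1=4
(j₁±m₁, j₂±m₂, J±M) = (0,2,2,1,0,1)
P² = 2/3
sum k=2..2:
  [2] +1/2 = 1/2
S = 1/2
C² = P²·S² = 1/6 ; C = +0.408248

+0.408248  (= +√(1/6))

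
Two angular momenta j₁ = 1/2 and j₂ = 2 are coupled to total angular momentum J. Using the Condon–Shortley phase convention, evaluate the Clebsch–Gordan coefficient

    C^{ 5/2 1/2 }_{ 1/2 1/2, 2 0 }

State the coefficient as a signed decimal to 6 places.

triangle: 0!*1!*4!/6! = 24/720
(j±m)!: 1!*0!*2!*2!*3!*2! = 48
prefactor² = (2J+1)*Δ*N² = 48/5
  k=0: +1/(0!*0!*0!*2!*1!*2!) = 1/4
Σ = 1/4  ⇒  CG² = 48/5*1/4² = 3/5
CG = +√(3/5) = +0.774597

+√(3/5) = +0.774597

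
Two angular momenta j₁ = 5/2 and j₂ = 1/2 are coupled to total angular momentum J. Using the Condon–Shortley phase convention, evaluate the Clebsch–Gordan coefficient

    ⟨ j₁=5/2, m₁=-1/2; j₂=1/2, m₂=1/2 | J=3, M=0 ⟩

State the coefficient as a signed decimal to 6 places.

+√(1/2) = +0.707107

√[7·0!5!1!/7! · 2!3!1!0!3!3!] = √(72)
  +(−1)^0/∏(0,0,3,1,2,0)! = 1/12  (running 1/12)
⟨..|..⟩ = √(72)·(1/12) = +0.707107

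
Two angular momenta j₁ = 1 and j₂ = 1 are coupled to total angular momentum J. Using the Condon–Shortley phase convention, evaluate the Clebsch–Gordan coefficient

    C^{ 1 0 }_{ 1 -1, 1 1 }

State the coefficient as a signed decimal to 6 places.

-0.707107  (= −√(1/2))

triangle: 1!·1!·1!/4! = 1/24
(j±m)!: 0!·2!·2!·0!·1!·1! = 4
prefactor² = (2J+1)·Δ·N² = 1/2
  k=1: −1/(1!·0!·1!·1!·0!·0!) = -1
Σ = -1  ⇒  CG² = 1/2·(-1)² = 1/2
CG = −√(1/2) = -0.707107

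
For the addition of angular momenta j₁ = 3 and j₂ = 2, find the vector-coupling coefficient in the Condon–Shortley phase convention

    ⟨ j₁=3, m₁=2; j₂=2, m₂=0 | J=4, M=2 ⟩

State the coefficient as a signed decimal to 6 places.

+0.585540  (= +√(12/35))

j₁+j₂−J=1  J+j₁−j₂=5  J−j₁+j₂=3  j₁+j₂+J+1=10
(j₁±m₁, j₂±m₂, J±M) = (5,1,2,2,6,2)
P² = 8640/7
sum k=0..1:
  [0] +1/48 = 1/48
  [1] −1/240 = -1/240
S = 1/60
C² = P²·S² = 12/35 ; C = +0.585540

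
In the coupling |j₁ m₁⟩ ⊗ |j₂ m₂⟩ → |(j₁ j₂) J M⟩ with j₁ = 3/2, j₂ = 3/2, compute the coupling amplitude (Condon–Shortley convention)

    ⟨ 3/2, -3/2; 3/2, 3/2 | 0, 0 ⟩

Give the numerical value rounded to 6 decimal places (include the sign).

−√(1/4) = -0.500000

triangle: 3!·0!·0!/4! = 6/24
(j±m)!: 0!·3!·3!·0!·0!·0! = 36
prefactor² = (2J+1)·Δ·N² = 9
  k=3: −1/(3!·0!·0!·0!·0!·0!) = -1/6
Σ = -1/6  ⇒  CG² = 9·(-1/6)² = 1/4
CG = −√(1/4) = -0.500000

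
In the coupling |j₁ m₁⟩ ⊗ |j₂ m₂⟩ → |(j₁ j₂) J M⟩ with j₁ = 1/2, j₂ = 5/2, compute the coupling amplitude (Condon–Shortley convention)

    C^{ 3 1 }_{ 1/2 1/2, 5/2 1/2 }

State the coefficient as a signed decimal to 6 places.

+0.816497  (= +√(2/3))

triangle: 0!·1!·5!/7! = 120/5040
(j±m)!: 1!·0!·3!·2!·4!·2! = 576
prefactor² = (2J+1)·Δ·N² = 96
  k=0: +1/(0!·0!·0!·3!·1!·2!) = 1/12
Σ = 1/12  ⇒  CG² = 96·1/12² = 2/3
CG = +√(2/3) = +0.816497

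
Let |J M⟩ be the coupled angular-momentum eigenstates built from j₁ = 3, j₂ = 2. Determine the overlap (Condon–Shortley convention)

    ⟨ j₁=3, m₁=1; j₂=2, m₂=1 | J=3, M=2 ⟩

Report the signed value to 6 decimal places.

√[7·2!4!2!/9! · 4!2!3!1!5!1!] = √(64)
  +(−1)^1/∏(1,1,1,2,3,0)! = -1/12  (running -1/12)
  +(−1)^2/∏(2,0,0,1,4,1)! = 1/48  (running -1/16)
⟨..|..⟩ = √(64)·(-1/16) = -0.500000

−√(1/4) = -0.500000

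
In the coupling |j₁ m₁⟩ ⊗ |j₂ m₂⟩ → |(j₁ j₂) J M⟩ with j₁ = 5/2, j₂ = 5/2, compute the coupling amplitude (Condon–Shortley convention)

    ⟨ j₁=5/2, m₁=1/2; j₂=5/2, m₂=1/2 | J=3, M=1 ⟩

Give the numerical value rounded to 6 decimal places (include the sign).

−√(4/15) ≈ -0.516398

j₁+j₂−J=2  J+j₁−j₂=3  J−j₁+j₂=3  j₁+j₂+J+1=9
(j₁±m₁, j₂±m₂, J±M) = (3,2,3,2,4,2)
P² = 48/5
sum k=0..2:
  [0] +1/24 = 1/24
  [1] −1/4 = -1/4
  [2] +1/24 = 1/24
S = -1/6
C² = P²·S² = 4/15 ; C = -0.516398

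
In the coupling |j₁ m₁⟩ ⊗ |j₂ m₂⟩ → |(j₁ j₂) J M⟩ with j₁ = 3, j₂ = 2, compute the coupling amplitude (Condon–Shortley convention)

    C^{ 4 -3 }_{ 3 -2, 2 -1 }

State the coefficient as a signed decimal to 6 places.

triangle: 1!·5!·3!/10! = 720/3628800
(j±m)!: 1!·5!·1!·3!·1!·7! = 3628800
prefactor² = (2J+1)·Δ·N² = 6480
  k=0: +1/(0!·1!·5!·1!·0!·2!) = 1/240
  k=1: −1/(1!·0!·4!·0!·1!·3!) = -1/144
Σ = -1/360  ⇒  CG² = 6480·(-1/360)² = 1/20
CG = −√(1/20) = -0.223607

−√(1/20) ≈ -0.223607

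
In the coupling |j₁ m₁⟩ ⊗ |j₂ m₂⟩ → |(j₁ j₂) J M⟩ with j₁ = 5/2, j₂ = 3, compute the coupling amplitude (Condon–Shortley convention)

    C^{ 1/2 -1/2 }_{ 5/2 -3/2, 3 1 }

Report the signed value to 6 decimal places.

+0.308607  (= +√(2/21))

j₁+j₂−J=5  J+j₁−j₂=0  J−j₁+j₂=1  j₁+j₂+J+1=7
(j₁±m₁, j₂±m₂, J±M) = (1,4,4,2,0,1)
P² = 384/7
sum k=4..4:
  [4] +1/24 = 1/24
S = 1/24
C² = P²·S² = 2/21 ; C = +0.308607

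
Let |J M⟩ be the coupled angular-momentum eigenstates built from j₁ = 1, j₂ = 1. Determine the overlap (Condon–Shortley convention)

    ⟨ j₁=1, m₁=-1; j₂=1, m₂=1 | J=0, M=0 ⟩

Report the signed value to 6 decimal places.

j₁+j₂−J=2  J+j₁−j₂=0  J−j₁+j₂=0  j₁+j₂+J+1=3
(j₁±m₁, j₂±m₂, J±M) = (0,2,2,0,0,0)
P² = 4/3
sum k=2..2:
  [2] +1/2 = 1/2
S = 1/2
C² = P²·S² = 1/3 ; C = +0.577350

+√(1/3) ≈ +0.577350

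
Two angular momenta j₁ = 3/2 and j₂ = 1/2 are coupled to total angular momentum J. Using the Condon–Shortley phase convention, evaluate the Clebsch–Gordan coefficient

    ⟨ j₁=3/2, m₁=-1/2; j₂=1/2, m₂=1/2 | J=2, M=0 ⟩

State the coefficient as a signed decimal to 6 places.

triangle: 0!*3!*1!/5! = 6/120
(j±m)!: 1!*2!*1!*0!*2!*2! = 8
prefactor² = (2J+1)*Δ*N² = 2
  k=0: +1/(0!*0!*2!*1!*1!*0!) = 1/2
Σ = 1/2  ⇒  CG² = 2*1/2² = 1/2
CG = +√(1/2) = +0.707107

+0.707107  (= +√(1/2))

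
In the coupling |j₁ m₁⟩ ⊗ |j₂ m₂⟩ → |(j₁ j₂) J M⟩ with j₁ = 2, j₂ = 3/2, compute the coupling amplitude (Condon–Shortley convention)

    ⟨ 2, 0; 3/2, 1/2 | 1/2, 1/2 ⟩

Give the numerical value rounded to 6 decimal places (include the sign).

√[2·3!1!0!/5! · 2!2!2!1!1!0!] = √(4/5)
  +(−1)^2/∏(2,1,0,0,1,0)! = 1/2  (running 1/2)
⟨..|..⟩ = √(4/5)·(1/2) = +0.447214

+√(1/5) = +0.447214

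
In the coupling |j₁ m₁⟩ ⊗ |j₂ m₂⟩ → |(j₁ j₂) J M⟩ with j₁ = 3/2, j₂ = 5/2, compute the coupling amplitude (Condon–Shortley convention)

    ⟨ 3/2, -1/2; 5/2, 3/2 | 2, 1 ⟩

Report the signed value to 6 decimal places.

+0.154303  (= +√(1/42))

triangle: 2!·1!·3!/7! = 12/5040
(j±m)!: 1!·2!·4!·1!·3!·1! = 288
prefactor² = (2J+1)·Δ·N² = 24/7
  k=1: −1/(1!·1!·1!·3!·0!·0!) = -1/6
  k=2: +1/(2!·0!·0!·2!·1!·1!) = 1/4
Σ = 1/12  ⇒  CG² = 24/7·1/12² = 1/42
CG = +√(1/42) = +0.154303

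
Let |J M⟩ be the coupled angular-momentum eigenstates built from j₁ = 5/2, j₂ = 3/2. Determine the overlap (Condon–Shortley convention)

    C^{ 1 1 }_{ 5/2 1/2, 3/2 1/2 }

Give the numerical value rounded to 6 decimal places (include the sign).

j₁+j₂−J=3  J+j₁−j₂=2  J−j₁+j₂=0  j₁+j₂+J+1=6
(j₁±m₁, j₂±m₂, J±M) = (3,2,2,1,2,0)
P² = 12/5
sum k=2..2:
  [2] +1/4 = 1/4
S = 1/4
C² = P²·S² = 3/20 ; C = +0.387298

+0.387298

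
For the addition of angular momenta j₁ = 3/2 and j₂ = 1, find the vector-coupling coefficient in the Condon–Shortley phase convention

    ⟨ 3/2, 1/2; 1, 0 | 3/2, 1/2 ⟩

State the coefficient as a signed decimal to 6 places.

+0.258199

triangle: 1!*2!*1!/5! = 2/120
(j±m)!: 2!*1!*1!*1!*2!*1! = 4
prefactor² = (2J+1)*Δ*N² = 4/15
  k=0: +1/(0!*1!*1!*1!*1!*0!) = 1
  k=1: −1/(1!*0!*0!*0!*2!*1!) = -1/2
Σ = 1/2  ⇒  CG² = 4/15*1/2² = 1/15
CG = +√(1/15) = +0.258199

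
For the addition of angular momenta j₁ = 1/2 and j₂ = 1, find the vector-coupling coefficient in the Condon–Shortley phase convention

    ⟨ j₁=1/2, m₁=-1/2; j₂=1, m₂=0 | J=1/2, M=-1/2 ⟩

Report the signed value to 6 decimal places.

−√(1/3) ≈ -0.577350

√[2·1!0!1!/3! · 0!1!1!1!0!1!] = √(1/3)
  +(−1)^1/∏(1,0,0,0,0,1)! = -1  (running -1)
⟨..|..⟩ = √(1/3)·(-1) = -0.577350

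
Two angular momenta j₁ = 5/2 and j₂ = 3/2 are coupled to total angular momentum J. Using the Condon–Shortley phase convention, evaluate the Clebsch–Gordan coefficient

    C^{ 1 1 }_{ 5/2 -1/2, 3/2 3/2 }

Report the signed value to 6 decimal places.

triangle: 3!*2!*0!/6! = 12/720
(j±m)!: 2!*3!*3!*0!*2!*0! = 144
prefactor² = (2J+1)*Δ*N² = 36/5
  k=3: −1/(3!*0!*0!*0!*2!*0!) = -1/12
Σ = -1/12  ⇒  CG² = 36/5*(-1/12)² = 1/20
CG = −√(1/20) = -0.223607

−√(1/20) ≈ -0.223607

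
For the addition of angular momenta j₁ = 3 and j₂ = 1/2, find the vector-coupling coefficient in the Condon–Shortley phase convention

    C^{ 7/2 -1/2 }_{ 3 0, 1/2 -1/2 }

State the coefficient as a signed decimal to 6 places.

√[8·0!6!1!/8! · 3!3!0!1!3!4!] = √(5184/7)
  +(−1)^0/∏(0,0,3,0,3,1)! = 1/36  (running 1/36)
⟨..|..⟩ = √(5184/7)·(1/36) = +0.755929

+0.755929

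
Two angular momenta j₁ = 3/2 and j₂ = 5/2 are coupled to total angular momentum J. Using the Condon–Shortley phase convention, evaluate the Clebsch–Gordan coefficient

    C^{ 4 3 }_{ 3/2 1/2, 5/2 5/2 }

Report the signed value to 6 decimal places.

√[9·0!3!5!/9! · 2!1!5!0!7!1!] = √(21600)
  +(−1)^0/∏(0,0,1,5,2,0)! = 1/240  (running 1/240)
⟨..|..⟩ = √(21600)·(1/240) = +0.612372

+√(3/8) ≈ +0.612372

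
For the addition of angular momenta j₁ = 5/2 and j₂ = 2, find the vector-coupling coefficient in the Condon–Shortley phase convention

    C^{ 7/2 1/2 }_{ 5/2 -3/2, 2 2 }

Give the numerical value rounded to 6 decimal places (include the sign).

−√(64/315) = -0.450749

j₁+j₂−J=1  J+j₁−j₂=4  J−j₁+j₂=3  j₁+j₂+J+1=9
(j₁±m₁, j₂±m₂, J±M) = (1,4,4,0,4,3)
P² = 9216/35
sum k=1..1:
  [1] −1/36 = -1/36
S = -1/36
C² = P²·S² = 64/315 ; C = -0.450749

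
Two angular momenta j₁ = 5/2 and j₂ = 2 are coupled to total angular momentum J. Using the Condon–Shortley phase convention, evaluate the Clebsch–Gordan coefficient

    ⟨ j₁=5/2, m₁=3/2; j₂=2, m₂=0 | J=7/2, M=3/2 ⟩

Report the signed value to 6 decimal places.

+0.534522  (= +√(2/7))

j₁+j₂−J=1  J+j₁−j₂=4  J−j₁+j₂=3  j₁+j₂+J+1=9
(j₁±m₁, j₂±m₂, J±M) = (4,1,2,2,5,2)
P² = 512/7
sum k=0..1:
  [0] +1/12 = 1/12
  [1] −1/48 = -1/48
S = 1/16
C² = P²·S² = 2/7 ; C = +0.534522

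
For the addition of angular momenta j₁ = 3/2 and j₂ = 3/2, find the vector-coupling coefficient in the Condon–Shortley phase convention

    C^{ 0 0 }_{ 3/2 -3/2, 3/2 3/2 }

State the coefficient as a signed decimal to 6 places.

−√(1/4) ≈ -0.500000

triangle: 3!×0!×0!/4! = 6/24
(j±m)!: 0!×3!×3!×0!×0!×0! = 36
prefactor² = (2J+1)×Δ×N² = 9
  k=3: −1/(3!×0!×0!×0!×0!×0!) = -1/6
Σ = -1/6  ⇒  CG² = 9×(-1/6)² = 1/4
CG = −√(1/4) = -0.500000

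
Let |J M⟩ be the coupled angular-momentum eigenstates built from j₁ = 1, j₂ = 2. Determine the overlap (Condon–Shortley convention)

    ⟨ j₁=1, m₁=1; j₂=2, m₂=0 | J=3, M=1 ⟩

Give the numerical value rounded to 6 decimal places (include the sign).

+0.632456  (= +√(2/5))

triangle: 0!×2!×4!/7! = 48/5040
(j±m)!: 2!×0!×2!×2!×4!×2! = 384
prefactor² = (2J+1)×Δ×N² = 128/5
  k=0: +1/(0!×0!×0!×2!×2!×2!) = 1/8
Σ = 1/8  ⇒  CG² = 128/5×1/8² = 2/5
CG = +√(2/5) = +0.632456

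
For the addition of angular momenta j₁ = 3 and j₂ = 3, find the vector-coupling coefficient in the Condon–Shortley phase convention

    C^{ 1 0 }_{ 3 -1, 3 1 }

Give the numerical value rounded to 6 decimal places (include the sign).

−√(1/28) ≈ -0.188982

triangle: 5!*1!*1!/8! = 120/40320
(j±m)!: 2!*4!*4!*2!*1!*1! = 2304
prefactor² = (2J+1)*Δ*N² = 144/7
  k=3: −1/(3!*2!*1!*1!*0!*0!) = -1/12
  k=4: +1/(4!*1!*0!*0!*1!*1!) = 1/24
Σ = -1/24  ⇒  CG² = 144/7*(-1/24)² = 1/28
CG = −√(1/28) = -0.188982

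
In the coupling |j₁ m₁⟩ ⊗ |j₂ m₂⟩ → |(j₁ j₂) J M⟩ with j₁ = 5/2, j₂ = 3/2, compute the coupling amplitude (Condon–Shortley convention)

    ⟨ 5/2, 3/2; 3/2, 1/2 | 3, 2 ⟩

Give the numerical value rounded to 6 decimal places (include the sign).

√[7·1!4!2!/8! · 4!1!2!1!5!1!] = √(48)
  +(−1)^0/∏(0,1,1,2,3,0)! = 1/12  (running 1/12)
  +(−1)^1/∏(1,0,0,1,4,1)! = -1/24  (running 1/24)
⟨..|..⟩ = √(48)·(1/24) = +0.288675

+√(1/12) = +0.288675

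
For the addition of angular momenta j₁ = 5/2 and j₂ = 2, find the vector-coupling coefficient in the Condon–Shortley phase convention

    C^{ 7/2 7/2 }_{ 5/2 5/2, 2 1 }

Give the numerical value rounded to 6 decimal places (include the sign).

triangle: 1!·4!·3!/9! = 144/362880
(j±m)!: 5!·0!·3!·1!·7!·0! = 3628800
prefactor² = (2J+1)·Δ·N² = 11520
  k=0: +1/(0!·1!·0!·3!·4!·0!) = 1/144
Σ = 1/144  ⇒  CG² = 11520·1/144² = 5/9
CG = +√(5/9) = +0.745356

+0.745356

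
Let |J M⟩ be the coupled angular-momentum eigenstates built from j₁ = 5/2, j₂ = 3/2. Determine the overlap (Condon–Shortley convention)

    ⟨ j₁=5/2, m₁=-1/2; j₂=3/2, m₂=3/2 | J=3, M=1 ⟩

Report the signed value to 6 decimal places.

√[7·1!4!2!/8! · 2!3!3!0!4!2!] = √(144/5)
  +(−1)^1/∏(1,0,2,2,2,0)! = -1/8  (running -1/8)
⟨..|..⟩ = √(144/5)·(-1/8) = -0.670820

-0.670820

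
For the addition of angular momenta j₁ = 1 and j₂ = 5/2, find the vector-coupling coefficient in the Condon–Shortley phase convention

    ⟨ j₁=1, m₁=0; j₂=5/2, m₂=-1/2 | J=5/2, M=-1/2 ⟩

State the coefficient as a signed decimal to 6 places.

+0.169031

triangle: 1!*1!*4!/7! = 24/5040
(j±m)!: 1!*1!*2!*3!*2!*3! = 144
prefactor² = (2J+1)*Δ*N² = 144/35
  k=0: +1/(0!*1!*1!*2!*0!*2!) = 1/4
  k=1: −1/(1!*0!*0!*1!*1!*3!) = -1/6
Σ = 1/12  ⇒  CG² = 144/35*1/12² = 1/35
CG = +√(1/35) = +0.169031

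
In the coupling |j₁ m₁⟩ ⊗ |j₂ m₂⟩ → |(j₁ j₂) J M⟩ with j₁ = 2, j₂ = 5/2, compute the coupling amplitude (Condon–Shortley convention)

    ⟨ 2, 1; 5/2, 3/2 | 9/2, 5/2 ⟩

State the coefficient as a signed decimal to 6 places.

√[10·0!4!5!/10! · 3!1!4!1!7!2!] = √(11520)
  +(−1)^0/∏(0,0,1,4,3,1)! = 1/144  (running 1/144)
⟨..|..⟩ = √(11520)·(1/144) = +0.745356

+0.745356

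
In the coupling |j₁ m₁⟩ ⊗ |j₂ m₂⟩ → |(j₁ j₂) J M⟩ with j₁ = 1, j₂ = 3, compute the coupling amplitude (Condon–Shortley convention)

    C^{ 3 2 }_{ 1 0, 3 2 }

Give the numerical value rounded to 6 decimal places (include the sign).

j₁+j₂−J=1  J+j₁−j₂=1  J−j₁+j₂=5  j₁+j₂+J+1=8
(j₁±m₁, j₂±m₂, J±M) = (1,1,5,1,5,1)
P² = 300
sum k=0..1:
  [0] +1/120 = 1/120
  [1] −1/24 = -1/24
S = -1/30
C² = P²·S² = 1/3 ; C = -0.577350

-0.577350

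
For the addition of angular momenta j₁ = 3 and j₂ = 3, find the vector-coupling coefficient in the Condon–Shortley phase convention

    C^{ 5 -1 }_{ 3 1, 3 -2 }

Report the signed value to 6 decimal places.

+0.566947

j₁+j₂−J=1  J+j₁−j₂=5  J−j₁+j₂=5  j₁+j₂+J+1=12
(j₁±m₁, j₂±m₂, J±M) = (4,2,1,5,4,6)
P² = 230400/7
sum k=0..1:
  [0] +1/288 = 1/288
  [1] −1/2880 = -1/2880
S = 1/320
C² = P²·S² = 9/28 ; C = +0.566947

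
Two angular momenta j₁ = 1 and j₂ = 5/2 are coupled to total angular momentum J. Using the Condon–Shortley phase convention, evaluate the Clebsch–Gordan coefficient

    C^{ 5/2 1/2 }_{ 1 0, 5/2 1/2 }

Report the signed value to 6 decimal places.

j₁+j₂−J=1  J+j₁−j₂=1  J−j₁+j₂=4  j₁+j₂+J+1=7
(j₁±m₁, j₂±m₂, J±M) = (1,1,3,2,3,2)
P² = 144/35
sum k=0..1:
  [0] +1/6 = 1/6
  [1] −1/4 = -1/4
S = -1/12
C² = P²·S² = 1/35 ; C = -0.169031

−√(1/35) = -0.169031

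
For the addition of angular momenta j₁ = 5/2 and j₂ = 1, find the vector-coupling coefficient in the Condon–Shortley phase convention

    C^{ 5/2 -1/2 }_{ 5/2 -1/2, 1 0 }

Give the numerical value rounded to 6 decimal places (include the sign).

√[6·1!4!1!/7! · 2!3!1!1!2!3!] = √(144/35)
  +(−1)^0/∏(0,1,3,1,1,0)! = 1/6  (running 1/6)
  +(−1)^1/∏(1,0,2,0,2,1)! = -1/4  (running -1/12)
⟨..|..⟩ = √(144/35)·(-1/12) = -0.169031

−√(1/35) ≈ -0.169031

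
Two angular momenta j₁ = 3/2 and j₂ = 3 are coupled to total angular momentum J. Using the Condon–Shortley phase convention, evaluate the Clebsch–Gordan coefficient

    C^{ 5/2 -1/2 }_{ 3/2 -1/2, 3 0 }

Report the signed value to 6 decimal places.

−√(6/35) = -0.414039

√[6·2!1!4!/8! · 1!2!3!3!2!3!] = √(216/35)
  +(−1)^1/∏(1,1,1,2,0,2)! = -1/4  (running -1/4)
  +(−1)^2/∏(2,0,0,1,1,3)! = 1/12  (running -1/6)
⟨..|..⟩ = √(216/35)·(-1/6) = -0.414039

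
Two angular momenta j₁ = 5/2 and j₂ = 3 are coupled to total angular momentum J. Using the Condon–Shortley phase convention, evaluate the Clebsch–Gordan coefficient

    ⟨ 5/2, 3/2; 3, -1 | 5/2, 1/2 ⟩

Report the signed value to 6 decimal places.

√[6·3!2!3!/9! · 4!1!2!4!3!2!] = √(576/35)
  +(−1)^0/∏(0,3,1,2,1,1)! = 1/12  (running 1/12)
  +(−1)^1/∏(1,2,0,1,2,2)! = -1/8  (running -1/24)
⟨..|..⟩ = √(576/35)·(-1/24) = -0.169031

−√(1/35) ≈ -0.169031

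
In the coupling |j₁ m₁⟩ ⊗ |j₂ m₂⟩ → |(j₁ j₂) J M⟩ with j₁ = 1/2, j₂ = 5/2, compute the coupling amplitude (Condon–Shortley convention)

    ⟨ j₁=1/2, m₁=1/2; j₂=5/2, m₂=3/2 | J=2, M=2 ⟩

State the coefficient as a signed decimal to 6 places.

+√(1/6) ≈ +0.408248

triangle: 1!*0!*4!/6! = 24/720
(j±m)!: 1!*0!*4!*1!*4!*0! = 576
prefactor² = (2J+1)*Δ*N² = 96
  k=0: +1/(0!*1!*0!*4!*0!*0!) = 1/24
Σ = 1/24  ⇒  CG² = 96*1/24² = 1/6
CG = +√(1/6) = +0.408248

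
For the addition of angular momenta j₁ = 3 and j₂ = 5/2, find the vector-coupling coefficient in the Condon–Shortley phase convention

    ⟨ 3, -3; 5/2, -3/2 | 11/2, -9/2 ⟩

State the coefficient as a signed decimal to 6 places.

triangle: 0!·6!·5!/12! = 86400/479001600
(j±m)!: 0!·6!·1!·4!·1!·10! = 62705664000
prefactor² = (2J+1)·Δ·N² = 1492992000/11
  k=0: +1/(0!·0!·6!·1!·0!·4!) = 1/17280
Σ = 1/17280  ⇒  CG² = 1492992000/11·1/17280² = 5/11
CG = +√(5/11) = +0.674200

+√(5/11) = +0.674200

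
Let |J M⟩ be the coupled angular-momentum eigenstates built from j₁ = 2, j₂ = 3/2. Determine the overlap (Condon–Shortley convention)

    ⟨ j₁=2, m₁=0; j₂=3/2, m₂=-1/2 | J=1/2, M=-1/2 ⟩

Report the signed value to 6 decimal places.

−√(1/5) ≈ -0.447214

triangle: 3!·1!·0!/5! = 6/120
(j±m)!: 2!·2!·1!·2!·0!·1! = 8
prefactor² = (2J+1)·Δ·N² = 4/5
  k=1: −1/(1!·2!·1!·0!·0!·0!) = -1/2
Σ = -1/2  ⇒  CG² = 4/5·(-1/2)² = 1/5
CG = −√(1/5) = -0.447214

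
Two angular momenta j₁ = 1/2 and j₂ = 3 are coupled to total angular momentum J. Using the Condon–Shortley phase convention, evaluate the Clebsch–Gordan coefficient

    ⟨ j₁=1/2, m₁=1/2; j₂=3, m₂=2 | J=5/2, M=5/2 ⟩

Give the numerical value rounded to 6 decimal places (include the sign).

+0.377964

j₁+j₂−J=1  J+j₁−j₂=0  J−j₁+j₂=5  j₁+j₂+J+1=7
(j₁±m₁, j₂±m₂, J±M) = (1,0,5,1,5,0)
P² = 14400/7
sum k=0..0:
  [0] +1/120 = 1/120
S = 1/120
C² = P²·S² = 1/7 ; C = +0.377964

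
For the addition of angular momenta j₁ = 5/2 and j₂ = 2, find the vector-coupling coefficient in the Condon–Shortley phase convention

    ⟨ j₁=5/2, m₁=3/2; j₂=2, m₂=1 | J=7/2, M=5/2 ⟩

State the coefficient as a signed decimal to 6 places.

√[8·1!4!3!/9! · 4!1!3!1!6!1!] = √(2304/7)
  +(−1)^0/∏(0,1,1,3,3,0)! = 1/36  (running 1/36)
  +(−1)^1/∏(1,0,0,2,4,1)! = -1/48  (running 1/144)
⟨..|..⟩ = √(2304/7)·(1/144) = +0.125988

+√(1/63) ≈ +0.125988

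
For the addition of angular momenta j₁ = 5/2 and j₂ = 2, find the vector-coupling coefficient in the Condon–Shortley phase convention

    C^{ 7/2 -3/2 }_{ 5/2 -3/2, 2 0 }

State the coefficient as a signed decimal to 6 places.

−√(2/7) = -0.534522

triangle: 1!·4!·3!/9! = 144/362880
(j±m)!: 1!·4!·2!·2!·2!·5! = 23040
prefactor² = (2J+1)·Δ·N² = 512/7
  k=0: +1/(0!·1!·4!·2!·0!·1!) = 1/48
  k=1: −1/(1!·0!·3!·1!·1!·2!) = -1/12
Σ = -1/16  ⇒  CG² = 512/7·(-1/16)² = 2/7
CG = −√(2/7) = -0.534522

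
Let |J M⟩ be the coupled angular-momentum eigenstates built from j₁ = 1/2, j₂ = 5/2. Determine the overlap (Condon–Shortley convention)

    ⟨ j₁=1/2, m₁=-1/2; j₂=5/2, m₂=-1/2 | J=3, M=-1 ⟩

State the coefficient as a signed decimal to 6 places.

+√(2/3) = +0.816497

triangle: 0!×1!×5!/7! = 120/5040
(j±m)!: 0!×1!×2!×3!×2!×4! = 576
prefactor² = (2J+1)×Δ×N² = 96
  k=0: +1/(0!×0!×1!×2!×0!×3!) = 1/12
Σ = 1/12  ⇒  CG² = 96×1/12² = 2/3
CG = +√(2/3) = +0.816497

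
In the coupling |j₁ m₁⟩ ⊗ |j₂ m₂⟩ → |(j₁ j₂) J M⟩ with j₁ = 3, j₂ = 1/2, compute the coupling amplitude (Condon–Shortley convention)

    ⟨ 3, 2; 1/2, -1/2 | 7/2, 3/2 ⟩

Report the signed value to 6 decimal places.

triangle: 0!·6!·1!/8! = 720/40320
(j±m)!: 5!·1!·0!·1!·5!·2! = 28800
prefactor² = (2J+1)·Δ·N² = 28800/7
  k=0: +1/(0!·0!·1!·0!·5!·1!) = 1/120
Σ = 1/120  ⇒  CG² = 28800/7·1/120² = 2/7
CG = +√(2/7) = +0.534522

+0.534522  (= +√(2/7))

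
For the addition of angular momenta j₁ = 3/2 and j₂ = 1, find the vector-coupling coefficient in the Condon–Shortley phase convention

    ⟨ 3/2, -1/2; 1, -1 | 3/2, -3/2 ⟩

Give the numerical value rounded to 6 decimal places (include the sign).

triangle: 1!·2!·1!/5! = 2/120
(j±m)!: 1!·2!·0!·2!·0!·3! = 24
prefactor² = (2J+1)·Δ·N² = 8/5
  k=0: +1/(0!·1!·2!·0!·0!·1!) = 1/2
Σ = 1/2  ⇒  CG² = 8/5·1/2² = 2/5
CG = +√(2/5) = +0.632456

+0.632456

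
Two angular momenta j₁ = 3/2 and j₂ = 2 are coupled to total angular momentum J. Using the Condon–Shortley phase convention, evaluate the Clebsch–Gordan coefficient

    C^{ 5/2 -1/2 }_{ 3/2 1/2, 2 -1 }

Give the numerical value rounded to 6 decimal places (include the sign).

+√(5/14) = +0.597614

j₁+j₂−J=1  J+j₁−j₂=2  J−j₁+j₂=3  j₁+j₂+J+1=7
(j₁±m₁, j₂±m₂, J±M) = (2,1,1,3,2,3)
P² = 72/35
sum k=0..1:
  [0] +1/2 = 1/2
  [1] −1/12 = -1/12
S = 5/12
C² = P²·S² = 5/14 ; C = +0.597614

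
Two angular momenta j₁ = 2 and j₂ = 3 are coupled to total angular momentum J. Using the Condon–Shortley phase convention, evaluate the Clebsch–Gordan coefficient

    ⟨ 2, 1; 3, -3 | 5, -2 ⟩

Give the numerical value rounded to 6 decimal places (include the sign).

triangle: 0!×4!×6!/11! = 17280/39916800
(j±m)!: 3!×1!×0!×6!×3!×7! = 130636800
prefactor² = (2J+1)×Δ×N² = 622080
  k=0: +1/(0!×0!×1!×0!×3!×6!) = 1/4320
Σ = 1/4320  ⇒  CG² = 622080×1/4320² = 1/30
CG = +√(1/30) = +0.182574

+√(1/30) ≈ +0.182574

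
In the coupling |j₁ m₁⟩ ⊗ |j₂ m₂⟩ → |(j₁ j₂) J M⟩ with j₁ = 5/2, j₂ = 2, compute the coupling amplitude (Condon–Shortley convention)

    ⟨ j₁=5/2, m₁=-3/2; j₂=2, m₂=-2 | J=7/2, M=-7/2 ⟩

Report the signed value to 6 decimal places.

+0.666667

j₁+j₂−J=1  J+j₁−j₂=4  J−j₁+j₂=3  j₁+j₂+J+1=9
(j₁±m₁, j₂±m₂, J±M) = (1,4,0,4,0,7)
P² = 9216
sum k=0..0:
  [0] +1/144 = 1/144
S = 1/144
C² = P²·S² = 4/9 ; C = +0.666667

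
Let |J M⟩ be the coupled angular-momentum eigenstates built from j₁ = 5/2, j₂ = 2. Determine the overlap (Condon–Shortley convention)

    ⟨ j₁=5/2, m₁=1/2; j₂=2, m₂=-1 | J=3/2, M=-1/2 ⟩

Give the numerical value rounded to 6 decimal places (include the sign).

−√(5/21) = -0.487950

triangle: 3!*2!*1!/7! = 12/5040
(j±m)!: 3!*2!*1!*3!*1!*2! = 144
prefactor² = (2J+1)*Δ*N² = 48/35
  k=0: +1/(0!*3!*2!*1!*0!*0!) = 1/12
  k=1: −1/(1!*2!*1!*0!*1!*1!) = -1/2
Σ = -5/12  ⇒  CG² = 48/35*(-5/12)² = 5/21
CG = −√(5/21) = -0.487950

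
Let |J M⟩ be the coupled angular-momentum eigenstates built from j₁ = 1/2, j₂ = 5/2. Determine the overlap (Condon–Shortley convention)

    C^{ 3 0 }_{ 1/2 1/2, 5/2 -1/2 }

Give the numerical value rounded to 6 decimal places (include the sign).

triangle: 0!·1!·5!/7! = 120/5040
(j±m)!: 1!·0!·2!·3!·3!·3! = 432
prefactor² = (2J+1)·Δ·N² = 72
  k=0: +1/(0!·0!·0!·2!·1!·3!) = 1/12
Σ = 1/12  ⇒  CG² = 72·1/12² = 1/2
CG = +√(1/2) = +0.707107

+√(1/2) ≈ +0.707107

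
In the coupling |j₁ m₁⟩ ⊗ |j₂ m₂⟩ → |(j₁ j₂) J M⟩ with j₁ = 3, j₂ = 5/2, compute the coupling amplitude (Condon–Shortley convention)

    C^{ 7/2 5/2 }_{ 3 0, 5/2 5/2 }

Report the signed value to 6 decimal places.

triangle: 2!×4!×3!/10! = 288/3628800
(j±m)!: 3!×3!×5!×0!×6!×1! = 3110400
prefactor² = (2J+1)×Δ×N² = 13824/7
  k=2: +1/(2!×0!×1!×3!×3!×0!) = 1/72
Σ = 1/72  ⇒  CG² = 13824/7×1/72² = 8/21
CG = +√(8/21) = +0.617213

+0.617213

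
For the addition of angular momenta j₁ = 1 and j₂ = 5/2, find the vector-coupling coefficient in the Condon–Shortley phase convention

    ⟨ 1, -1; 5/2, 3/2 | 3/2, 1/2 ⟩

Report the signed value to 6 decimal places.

+0.632456  (= +√(2/5))

j₁+j₂−J=2  J+j₁−j₂=0  J−j₁+j₂=3  j₁+j₂+J+1=6
(j₁±m₁, j₂±m₂, J±M) = (0,2,4,1,2,1)
P² = 32/5
sum k=2..2:
  [2] +1/4 = 1/4
S = 1/4
C² = P²·S² = 2/5 ; C = +0.632456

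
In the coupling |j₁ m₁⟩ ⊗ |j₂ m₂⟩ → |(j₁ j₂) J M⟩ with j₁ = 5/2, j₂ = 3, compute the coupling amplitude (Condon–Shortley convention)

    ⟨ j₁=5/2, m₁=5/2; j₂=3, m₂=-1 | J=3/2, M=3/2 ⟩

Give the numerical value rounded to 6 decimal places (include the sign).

j₁+j₂−J=4  J+j₁−j₂=1  J−j₁+j₂=2  j₁+j₂+J+1=8
(j₁±m₁, j₂±m₂, J±M) = (5,0,2,4,3,0)
P² = 1152/7
sum k=0..0:
  [0] +1/48 = 1/48
S = 1/48
C² = P²·S² = 1/14 ; C = +0.267261

+√(1/14) ≈ +0.267261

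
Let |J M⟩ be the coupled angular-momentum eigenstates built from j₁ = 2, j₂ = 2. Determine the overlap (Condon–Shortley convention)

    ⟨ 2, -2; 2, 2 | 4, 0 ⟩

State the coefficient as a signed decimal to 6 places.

triangle: 0!×4!×4!/9! = 576/362880
(j±m)!: 0!×4!×4!×0!×4!×4! = 331776
prefactor² = (2J+1)×Δ×N² = 165888/35
  k=0: +1/(0!×0!×4!×4!×0!×0!) = 1/576
Σ = 1/576  ⇒  CG² = 165888/35×1/576² = 1/70
CG = +√(1/70) = +0.119523

+√(1/70) ≈ +0.119523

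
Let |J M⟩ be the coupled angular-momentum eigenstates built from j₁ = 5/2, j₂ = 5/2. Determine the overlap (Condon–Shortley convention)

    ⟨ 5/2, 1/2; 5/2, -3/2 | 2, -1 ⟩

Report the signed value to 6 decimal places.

triangle: 3!×2!×2!/8! = 24/40320
(j±m)!: 3!×2!×1!×4!×1!×3! = 1728
prefactor² = (2J+1)×Δ×N² = 36/7
  k=0: +1/(0!×3!×2!×1!×0!×1!) = 1/12
  k=1: −1/(1!×2!×1!×0!×1!×2!) = -1/4
Σ = -1/6  ⇒  CG² = 36/7×(-1/6)² = 1/7
CG = −√(1/7) = -0.377964

-0.377964  (= −√(1/7))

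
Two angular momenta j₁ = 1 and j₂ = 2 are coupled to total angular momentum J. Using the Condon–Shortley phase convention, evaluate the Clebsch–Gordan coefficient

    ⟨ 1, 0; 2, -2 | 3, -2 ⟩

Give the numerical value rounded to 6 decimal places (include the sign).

triangle: 0!×2!×4!/7! = 48/5040
(j±m)!: 1!×1!×0!×4!×1!×5! = 2880
prefactor² = (2J+1)×Δ×N² = 192
  k=0: +1/(0!×0!×1!×0!×1!×4!) = 1/24
Σ = 1/24  ⇒  CG² = 192×1/24² = 1/3
CG = +√(1/3) = +0.577350

+√(1/3) = +0.577350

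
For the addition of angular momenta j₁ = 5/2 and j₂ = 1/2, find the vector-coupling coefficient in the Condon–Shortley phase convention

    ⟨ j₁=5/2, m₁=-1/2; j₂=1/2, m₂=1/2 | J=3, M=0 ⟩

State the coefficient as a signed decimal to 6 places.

+0.707107  (= +√(1/2))

j₁+j₂−J=0  J+j₁−j₂=5  J−j₁+j₂=1  j₁+j₂+J+1=7
(j₁±m₁, j₂±m₂, J±M) = (2,3,1,0,3,3)
P² = 72
sum k=0..0:
  [0] +1/12 = 1/12
S = 1/12
C² = P²·S² = 1/2 ; C = +0.707107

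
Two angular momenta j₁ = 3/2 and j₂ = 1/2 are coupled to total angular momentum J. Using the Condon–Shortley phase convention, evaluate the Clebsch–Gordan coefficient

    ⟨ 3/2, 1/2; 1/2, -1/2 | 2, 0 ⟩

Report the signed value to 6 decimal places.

j₁+j₂−J=0  J+j₁−j₂=3  J−j₁+j₂=1  j₁+j₂+J+1=5
(j₁±m₁, j₂±m₂, J±M) = (2,1,0,1,2,2)
P² = 2
sum k=0..0:
  [0] +1/2 = 1/2
S = 1/2
C² = P²·S² = 1/2 ; C = +0.707107

+√(1/2) = +0.707107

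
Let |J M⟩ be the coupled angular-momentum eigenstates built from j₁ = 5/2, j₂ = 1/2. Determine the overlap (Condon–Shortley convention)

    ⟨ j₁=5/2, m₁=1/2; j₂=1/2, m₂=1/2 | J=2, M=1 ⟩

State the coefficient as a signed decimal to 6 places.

√[5·1!4!0!/6! · 3!2!1!0!3!1!] = √(12)
  +(−1)^1/∏(1,0,1,0,3,0)! = -1/6  (running -1/6)
⟨..|..⟩ = √(12)·(-1/6) = -0.577350

-0.577350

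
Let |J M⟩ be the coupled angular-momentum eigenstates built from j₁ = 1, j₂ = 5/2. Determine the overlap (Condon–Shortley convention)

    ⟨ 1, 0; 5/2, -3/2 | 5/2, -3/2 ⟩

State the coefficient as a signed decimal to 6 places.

j₁+j₂−J=1  J+j₁−j₂=1  J−j₁+j₂=4  j₁+j₂+J+1=7
(j₁±m₁, j₂±m₂, J±M) = (1,1,1,4,1,4)
P² = 576/35
sum k=0..1:
  [0] +1/6 = 1/6
  [1] −1/24 = -1/24
S = 1/8
C² = P²·S² = 9/35 ; C = +0.507093

+0.507093  (= +√(9/35))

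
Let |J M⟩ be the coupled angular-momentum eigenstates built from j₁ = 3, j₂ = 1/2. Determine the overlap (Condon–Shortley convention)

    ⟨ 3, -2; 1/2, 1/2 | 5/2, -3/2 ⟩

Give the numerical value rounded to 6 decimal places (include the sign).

j₁+j₂−J=1  J+j₁−j₂=5  J−j₁+j₂=0  j₁+j₂+J+1=7
(j₁±m₁, j₂±m₂, J±M) = (1,5,1,0,1,4)
P² = 2880/7
sum k=1..1:
  [1] −1/24 = -1/24
S = -1/24
C² = P²·S² = 5/7 ; C = -0.845154

-0.845154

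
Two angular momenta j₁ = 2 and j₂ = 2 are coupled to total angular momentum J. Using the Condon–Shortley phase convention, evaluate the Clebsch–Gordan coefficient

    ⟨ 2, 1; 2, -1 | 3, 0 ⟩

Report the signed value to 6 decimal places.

√[7·1!3!3!/8! · 3!1!1!3!3!3!] = √(81/10)
  +(−1)^0/∏(0,1,1,1,2,2)! = 1/4  (running 1/4)
  +(−1)^1/∏(1,0,0,0,3,3)! = -1/36  (running 2/9)
⟨..|..⟩ = √(81/10)·(2/9) = +0.632456

+√(2/5) ≈ +0.632456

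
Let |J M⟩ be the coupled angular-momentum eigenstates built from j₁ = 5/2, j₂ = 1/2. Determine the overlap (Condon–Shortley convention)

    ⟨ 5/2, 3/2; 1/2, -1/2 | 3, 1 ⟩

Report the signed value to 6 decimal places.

+0.577350  (= +√(1/3))

triangle: 0!×5!×1!/7! = 120/5040
(j±m)!: 4!×1!×0!×1!×4!×2! = 1152
prefactor² = (2J+1)×Δ×N² = 192
  k=0: +1/(0!×0!×1!×0!×4!×1!) = 1/24
Σ = 1/24  ⇒  CG² = 192×1/24² = 1/3
CG = +√(1/3) = +0.577350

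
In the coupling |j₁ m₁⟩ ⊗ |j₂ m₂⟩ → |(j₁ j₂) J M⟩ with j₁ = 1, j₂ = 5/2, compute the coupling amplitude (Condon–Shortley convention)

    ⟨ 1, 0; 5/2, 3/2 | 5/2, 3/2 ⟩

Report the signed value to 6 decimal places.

triangle: 1!×1!×4!/7! = 24/5040
(j±m)!: 1!×1!×4!×1!×4!×1! = 576
prefactor² = (2J+1)×Δ×N² = 576/35
  k=0: +1/(0!×1!×1!×4!×0!×0!) = 1/24
  k=1: −1/(1!×0!×0!×3!×1!×1!) = -1/6
Σ = -1/8  ⇒  CG² = 576/35×(-1/8)² = 9/35
CG = −√(9/35) = -0.507093

-0.507093  (= −√(9/35))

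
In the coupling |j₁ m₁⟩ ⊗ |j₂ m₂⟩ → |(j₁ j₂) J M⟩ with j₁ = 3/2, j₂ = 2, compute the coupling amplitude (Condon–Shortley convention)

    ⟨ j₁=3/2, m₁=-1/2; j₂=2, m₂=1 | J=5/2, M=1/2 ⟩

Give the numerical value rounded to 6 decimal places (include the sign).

√[6·1!2!3!/7! · 1!2!3!1!3!2!] = √(72/35)
  +(−1)^0/∏(0,1,2,3,0,0)! = 1/12  (running 1/12)
  +(−1)^1/∏(1,0,1,2,1,1)! = -1/2  (running -5/12)
⟨..|..⟩ = √(72/35)·(-5/12) = -0.597614

−√(5/14) ≈ -0.597614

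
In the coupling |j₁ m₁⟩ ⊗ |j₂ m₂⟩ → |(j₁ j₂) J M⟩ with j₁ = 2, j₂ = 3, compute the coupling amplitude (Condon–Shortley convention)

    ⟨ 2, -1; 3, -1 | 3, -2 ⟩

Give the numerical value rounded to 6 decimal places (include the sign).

triangle: 2!·2!·4!/9! = 96/362880
(j±m)!: 1!·3!·2!·4!·1!·5! = 34560
prefactor² = (2J+1)·Δ·N² = 64
  k=1: −1/(1!·1!·2!·1!·0!·3!) = -1/12
  k=2: +1/(2!·0!·1!·0!·1!·4!) = 1/48
Σ = -1/16  ⇒  CG² = 64·(-1/16)² = 1/4
CG = −√(1/4) = -0.500000

-0.500000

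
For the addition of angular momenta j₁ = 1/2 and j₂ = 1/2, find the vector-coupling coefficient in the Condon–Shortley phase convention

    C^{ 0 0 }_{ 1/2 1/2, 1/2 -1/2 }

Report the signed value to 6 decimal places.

+√(1/2) = +0.707107

j₁+j₂−J=1  J+j₁−j₂=0  J−j₁+j₂=0  j₁+j₂+J+1=2
(j₁±m₁, j₂±m₂, J±M) = (1,0,0,1,0,0)
P² = 1/2
sum k=0..0:
  [0] +1/1 = 1
S = 1
C² = P²·S² = 1/2 ; C = +0.707107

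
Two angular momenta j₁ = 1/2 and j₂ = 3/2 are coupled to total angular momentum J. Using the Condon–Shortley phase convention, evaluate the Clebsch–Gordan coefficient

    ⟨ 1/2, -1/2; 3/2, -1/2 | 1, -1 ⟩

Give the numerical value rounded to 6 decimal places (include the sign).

−√(1/4) ≈ -0.500000

√[3·1!0!2!/4! · 0!1!1!2!0!2!] = √(1)
  +(−1)^1/∏(1,0,0,0,0,2)! = -1/2  (running -1/2)
⟨..|..⟩ = √(1)·(-1/2) = -0.500000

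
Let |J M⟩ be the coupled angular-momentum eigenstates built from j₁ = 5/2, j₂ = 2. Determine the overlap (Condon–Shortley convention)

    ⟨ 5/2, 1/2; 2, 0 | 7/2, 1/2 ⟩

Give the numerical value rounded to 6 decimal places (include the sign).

+√(4/105) = +0.195180

√[8·1!4!3!/9! · 3!2!2!2!4!3!] = √(768/35)
  +(−1)^0/∏(0,1,2,2,2,1)! = 1/8  (running 1/8)
  +(−1)^1/∏(1,0,1,1,3,2)! = -1/12  (running 1/24)
⟨..|..⟩ = √(768/35)·(1/24) = +0.195180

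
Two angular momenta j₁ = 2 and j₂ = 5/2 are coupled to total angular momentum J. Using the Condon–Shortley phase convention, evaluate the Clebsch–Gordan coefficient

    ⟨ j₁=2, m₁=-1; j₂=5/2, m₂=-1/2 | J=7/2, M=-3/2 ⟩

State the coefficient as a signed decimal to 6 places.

-0.308607

√[8·1!3!4!/9! · 1!3!2!3!2!5!] = √(384/7)
  +(−1)^0/∏(0,1,3,2,0,2)! = 1/24  (running 1/24)
  +(−1)^1/∏(1,0,2,1,1,3)! = -1/12  (running -1/24)
⟨..|..⟩ = √(384/7)·(-1/24) = -0.308607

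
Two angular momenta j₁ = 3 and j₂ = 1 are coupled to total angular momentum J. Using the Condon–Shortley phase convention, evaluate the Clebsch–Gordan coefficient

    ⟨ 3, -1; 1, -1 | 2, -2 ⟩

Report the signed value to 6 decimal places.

+0.218218

j₁+j₂−J=2  J+j₁−j₂=4  J−j₁+j₂=0  j₁+j₂+J+1=7
(j₁±m₁, j₂±m₂, J±M) = (2,4,0,2,0,4)
P² = 768/7
sum k=0..0:
  [0] +1/48 = 1/48
S = 1/48
C² = P²·S² = 1/21 ; C = +0.218218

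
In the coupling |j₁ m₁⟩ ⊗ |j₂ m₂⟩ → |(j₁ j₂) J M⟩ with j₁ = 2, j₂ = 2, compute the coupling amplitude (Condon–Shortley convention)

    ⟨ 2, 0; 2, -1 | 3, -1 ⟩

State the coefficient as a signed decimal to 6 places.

+0.447214  (= +√(1/5))

triangle: 1!*3!*3!/8! = 36/40320
(j±m)!: 2!*2!*1!*3!*2!*4! = 1152
prefactor² = (2J+1)*Δ*N² = 36/5
  k=0: +1/(0!*1!*2!*1!*1!*2!) = 1/4
  k=1: −1/(1!*0!*1!*0!*2!*3!) = -1/12
Σ = 1/6  ⇒  CG² = 36/5*1/6² = 1/5
CG = +√(1/5) = +0.447214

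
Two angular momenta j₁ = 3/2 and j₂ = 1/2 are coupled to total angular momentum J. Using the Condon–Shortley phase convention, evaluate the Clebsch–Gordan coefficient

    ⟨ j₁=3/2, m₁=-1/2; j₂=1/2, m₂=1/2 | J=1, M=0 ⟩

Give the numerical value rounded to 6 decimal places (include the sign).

−√(1/2) = -0.707107

triangle: 1!*2!*0!/4! = 2/24
(j±m)!: 1!*2!*1!*0!*1!*1! = 2
prefactor² = (2J+1)*Δ*N² = 1/2
  k=1: −1/(1!*0!*1!*0!*1!*0!) = -1
Σ = -1  ⇒  CG² = 1/2*(-1)² = 1/2
CG = −√(1/2) = -0.707107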